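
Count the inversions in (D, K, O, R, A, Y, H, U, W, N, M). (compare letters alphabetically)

21 inversions

For each element, count later entries that are smaller:
D → A → 1
K → A, H → 2
O → A, H, N, M → 4
R → A, H, N, M → 4
A → none → 0
Y → H, U, W, N, M → 5
H → none → 0
U → N, M → 2
W → N, M → 2
N → M → 1
M → none → 0
Sum: 1 + 2 + 4 + 4 + 0 + 5 + 0 + 2 + 2 + 1 + 0 = 21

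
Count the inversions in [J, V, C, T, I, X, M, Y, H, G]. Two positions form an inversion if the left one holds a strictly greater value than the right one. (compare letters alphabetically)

Sweep left to right; for each value list the smaller values that follow it:
J → C, I, H, G → 4
V → C, T, I, M, H, G → 6
C → none → 0
T → I, M, H, G → 4
I → H, G → 2
X → M, H, G → 3
M → H, G → 2
Y → H, G → 2
H → G → 1
G → none → 0
Sum: 4 + 6 + 0 + 4 + 2 + 3 + 2 + 2 + 1 + 0 = 24

24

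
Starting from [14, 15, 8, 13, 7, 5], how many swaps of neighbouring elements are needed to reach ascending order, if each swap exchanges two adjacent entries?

Minimum adjacent swaps = number of inversions (each swap of adjacent out-of-order elements removes one inversion and no swap can remove more).
Count inversions — for each element, later elements that are smaller:
14: 8, 13, 7, 5 → 4
15: 8, 13, 7, 5 → 4
8: 7, 5 → 2
13: 7, 5 → 2
7: 5 → 1
5: none → 0
Total inversions: 4 + 4 + 2 + 2 + 1 + 0 = 13

13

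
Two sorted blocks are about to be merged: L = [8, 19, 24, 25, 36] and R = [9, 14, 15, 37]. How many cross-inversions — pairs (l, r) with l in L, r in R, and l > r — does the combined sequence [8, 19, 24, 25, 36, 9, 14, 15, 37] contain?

12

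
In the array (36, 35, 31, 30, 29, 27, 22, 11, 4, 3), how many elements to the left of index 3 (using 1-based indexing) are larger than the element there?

2

The element at index 3 is 31.
Elements before it: 36, 35
Those larger than 31: 36, 35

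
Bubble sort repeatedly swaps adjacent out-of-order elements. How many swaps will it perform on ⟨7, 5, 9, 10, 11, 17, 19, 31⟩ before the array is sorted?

1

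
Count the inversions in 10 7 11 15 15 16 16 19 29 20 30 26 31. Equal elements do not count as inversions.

4

Element-by-element contributions:
10 → 7 → 1
7 → none → 0
11 → none → 0
15 → none → 0
15 → none → 0
16 → none → 0
16 → none → 0
19 → none → 0
29 → 20, 26 → 2
20 → none → 0
30 → 26 → 1
26 → none → 0
31 → none → 0
Sum: 1 + 0 + 0 + 0 + 0 + 0 + 0 + 0 + 2 + 0 + 1 + 0 + 0 = 4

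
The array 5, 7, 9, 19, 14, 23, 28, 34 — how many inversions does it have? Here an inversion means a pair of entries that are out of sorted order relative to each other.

1 inversion

For each element, count later entries that are smaller:
5: 0
7: 0
9: 0
19: 1
14: 0
23: 0
28: 0
34: 0
Sum: 0 + 0 + 0 + 1 + 0 + 0 + 0 + 0 = 1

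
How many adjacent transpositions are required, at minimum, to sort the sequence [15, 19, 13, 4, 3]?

Each adjacent swap fixes exactly one inversion, so the minimum swap count equals the number of inversions.
Count inversions — for each element, later elements that are smaller:
15: 13, 4, 3 → 3
19: 13, 4, 3 → 3
13: 4, 3 → 2
4: 3 → 1
3: none → 0
Total inversions: 3 + 3 + 2 + 1 + 0 = 9

9 adjacent swaps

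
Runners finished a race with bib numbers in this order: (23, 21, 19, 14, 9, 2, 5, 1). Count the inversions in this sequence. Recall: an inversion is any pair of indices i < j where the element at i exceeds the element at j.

27

Element-by-element contributions:
23 → 21, 19, 14, 9, 2, 5, 1 → 7
21 → 19, 14, 9, 2, 5, 1 → 6
19 → 14, 9, 2, 5, 1 → 5
14 → 9, 2, 5, 1 → 4
9 → 2, 5, 1 → 3
2 → 1 → 1
5 → 1 → 1
1 → none → 0
Sum: 7 + 6 + 5 + 4 + 3 + 1 + 1 + 0 = 27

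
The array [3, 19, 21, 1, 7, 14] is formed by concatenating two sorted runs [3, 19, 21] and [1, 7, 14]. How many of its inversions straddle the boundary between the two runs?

7

Take each right-half value and tally the left-half values above it:
r = 1: 3, 19, 21 → 3
r = 7: 19, 21 → 2
r = 14: 19, 21 → 2
Cross-inversions: 3 + 2 + 2 = 7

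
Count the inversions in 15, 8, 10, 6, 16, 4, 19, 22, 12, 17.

Count, for each position, how many later elements it exceeds:
15: 5
8: 2
10: 2
6: 1
16: 2
4: 0
19: 2
22: 2
12: 0
17: 0
Sum: 5 + 2 + 2 + 1 + 2 + 0 + 2 + 2 + 0 + 0 = 16

Out-of-order pairs: 16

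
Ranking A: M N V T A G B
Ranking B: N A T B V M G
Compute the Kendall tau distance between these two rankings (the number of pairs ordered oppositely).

Discordant pairs: 10

Assign each item its position (1..7) in the first ordering, then rewrite the second ordering as that position sequence:
positions: M→1, N→2, V→3, T→4, A→5, G→6, B→7
second ordering as positions: [2, 5, 4, 7, 3, 1, 6]
Discordant pairs = inversions in this position sequence.
2: 1 → 1
5: 4, 3, 1 → 3
4: 3, 1 → 2
7: 3, 1, 6 → 3
3: 1 → 1
1: 0
6: 0
Total: 1 + 3 + 2 + 3 + 1 + 0 + 0 = 10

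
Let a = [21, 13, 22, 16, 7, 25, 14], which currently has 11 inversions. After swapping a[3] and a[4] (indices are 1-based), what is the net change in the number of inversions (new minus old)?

Positions 3 and 4 hold 22 and 16; after swapping, the array is [21, 13, 16, 22, 7, 25, 14].
For each element, count later entries that are smaller:
21 → 13, 16, 7, 14 → 4
13 → 7 → 1
16 → 7, 14 → 2
22 → 7, 14 → 2
7 → none → 0
25 → 14 → 1
14 → none → 0
Sum: 4 + 1 + 2 + 2 + 0 + 1 + 0 = 10
Change: 10 − 11 = -1

-1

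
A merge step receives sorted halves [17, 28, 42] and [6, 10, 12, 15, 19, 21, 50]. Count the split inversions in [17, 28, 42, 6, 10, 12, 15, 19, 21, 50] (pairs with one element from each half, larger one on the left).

For each element r of the right run, count left-run elements greater than r:
r = 6: 17, 28, 42 → 3
r = 10: 17, 28, 42 → 3
r = 12: 17, 28, 42 → 3
r = 15: 17, 28, 42 → 3
r = 19: 28, 42 → 2
r = 21: 28, 42 → 2
r = 50: none → 0
Cross-inversions: 3 + 3 + 3 + 3 + 2 + 2 + 0 = 16

Split inversions: 16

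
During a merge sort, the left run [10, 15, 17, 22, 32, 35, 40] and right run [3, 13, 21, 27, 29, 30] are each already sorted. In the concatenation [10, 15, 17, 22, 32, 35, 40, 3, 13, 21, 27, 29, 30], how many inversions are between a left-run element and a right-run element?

26 cross-inversions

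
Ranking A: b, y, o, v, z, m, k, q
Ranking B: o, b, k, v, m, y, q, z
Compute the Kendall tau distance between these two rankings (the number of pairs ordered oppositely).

There are 10 discordant pairs.

Assign each item its position (1..8) in the first ordering, then rewrite the second ordering as that position sequence:
positions: b→1, y→2, o→3, v→4, z→5, m→6, k→7, q→8
second ordering as positions: [3, 1, 7, 4, 6, 2, 8, 5]
Discordant pairs = inversions in this position sequence.
3: 1, 2 → 2
1: 0
7: 4, 6, 2, 5 → 4
4: 2 → 1
6: 2, 5 → 2
2: 0
8: 5 → 1
5: 0
Total: 2 + 0 + 4 + 1 + 2 + 0 + 1 + 0 = 10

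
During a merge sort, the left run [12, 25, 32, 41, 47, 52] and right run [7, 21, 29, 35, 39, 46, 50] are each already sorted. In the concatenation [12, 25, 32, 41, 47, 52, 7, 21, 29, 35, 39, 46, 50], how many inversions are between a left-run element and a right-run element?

Count, for every r in R, how many entries of L exceed r:
r = 7: 12, 25, 32, 41, 47, 52 → 6
r = 21: 25, 32, 41, 47, 52 → 5
r = 29: 32, 41, 47, 52 → 4
r = 35: 41, 47, 52 → 3
r = 39: 41, 47, 52 → 3
r = 46: 47, 52 → 2
r = 50: 52 → 1
Cross-inversions: 6 + 5 + 4 + 3 + 3 + 2 + 1 = 24

24 cross-inversions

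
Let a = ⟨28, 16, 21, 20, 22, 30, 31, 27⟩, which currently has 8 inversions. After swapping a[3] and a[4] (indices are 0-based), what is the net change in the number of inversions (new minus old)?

+1

Positions 3 and 4 hold 20 and 22; after swapping, the array is [28, 16, 21, 22, 20, 30, 31, 27].
Sweep left to right; for each value list the smaller values that follow it:
28 → 16, 21, 22, 20, 27 → 5
16 → none → 0
21 → 20 → 1
22 → 20 → 1
20 → none → 0
30 → 27 → 1
31 → 27 → 1
27 → none → 0
Sum: 5 + 0 + 1 + 1 + 0 + 1 + 1 + 0 = 9
Change: 9 − 8 = +1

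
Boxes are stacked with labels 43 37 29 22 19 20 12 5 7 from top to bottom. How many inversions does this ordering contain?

34

Count, for each position, how many later elements it exceeds:
43: 8
37: 7
29: 6
22: 5
19: 3
20: 3
12: 2
5: 0
7: 0
Sum: 8 + 7 + 6 + 5 + 3 + 3 + 2 + 0 + 0 = 34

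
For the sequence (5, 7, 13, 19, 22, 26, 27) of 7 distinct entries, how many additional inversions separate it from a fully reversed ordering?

21

Maximum inversions for 7 distinct elements is C(7, 2) = 7·6/2 = 21.
Current inversions — for each element, count later smaller elements:
5: 0
7: 0
13: 0
19: 0
22: 0
26: 0
27: 0
Current total: 0 + 0 + 0 + 0 + 0 + 0 + 0 = 0
Shortfall: 21 − 0 = 21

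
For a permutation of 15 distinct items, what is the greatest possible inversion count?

There are 105 inversions.

The maximum occurs when the array is in strictly decreasing order: every one of the C(15, 2) pairs is inverted.
C(15, 2) = 15·14/2 = 105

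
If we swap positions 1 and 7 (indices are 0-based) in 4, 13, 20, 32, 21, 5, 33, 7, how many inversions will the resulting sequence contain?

9 inversions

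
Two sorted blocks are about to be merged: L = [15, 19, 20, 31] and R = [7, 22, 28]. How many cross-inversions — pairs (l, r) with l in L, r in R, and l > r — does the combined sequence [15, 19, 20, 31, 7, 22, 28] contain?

6

For each element r of the right run, count left-run elements greater than r:
r = 7: 15, 19, 20, 31 → 4
r = 22: 31 → 1
r = 28: 31 → 1
Cross-inversions: 4 + 1 + 1 = 6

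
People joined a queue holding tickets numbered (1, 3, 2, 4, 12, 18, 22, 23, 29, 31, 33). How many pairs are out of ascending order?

1 out-of-order pair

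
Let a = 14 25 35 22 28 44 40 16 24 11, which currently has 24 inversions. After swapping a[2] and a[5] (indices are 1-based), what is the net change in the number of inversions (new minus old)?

+1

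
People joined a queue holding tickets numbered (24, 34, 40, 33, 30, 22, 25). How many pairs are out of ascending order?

For each element, count later entries that are smaller:
24: 1
34: 4
40: 4
33: 3
30: 2
22: 0
25: 0
Sum: 1 + 4 + 4 + 3 + 2 + 0 + 0 = 14

14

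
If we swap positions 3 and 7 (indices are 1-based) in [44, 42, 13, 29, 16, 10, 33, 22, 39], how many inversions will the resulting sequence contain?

26 inversions

Positions 3 and 7 hold 13 and 33; after swapping, the array is [44, 42, 33, 29, 16, 10, 13, 22, 39].
For each element, count later entries that are smaller:
44 → 42, 33, 29, 16, 10, 13, 22, 39 → 8
42 → 33, 29, 16, 10, 13, 22, 39 → 7
33 → 29, 16, 10, 13, 22 → 5
29 → 16, 10, 13, 22 → 4
16 → 10, 13 → 2
10 → none → 0
13 → none → 0
22 → none → 0
39 → none → 0
Sum: 8 + 7 + 5 + 4 + 2 + 0 + 0 + 0 + 0 = 26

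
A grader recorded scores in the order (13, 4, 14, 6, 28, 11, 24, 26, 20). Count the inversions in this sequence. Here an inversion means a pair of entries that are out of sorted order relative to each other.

There are 11 out-of-order pairs.

Sweep left to right; for each value list the smaller values that follow it:
13 → 4, 6, 11 → 3
4 → none → 0
14 → 6, 11 → 2
6 → none → 0
28 → 11, 24, 26, 20 → 4
11 → none → 0
24 → 20 → 1
26 → 20 → 1
20 → none → 0
Sum: 3 + 0 + 2 + 0 + 4 + 0 + 1 + 1 + 0 = 11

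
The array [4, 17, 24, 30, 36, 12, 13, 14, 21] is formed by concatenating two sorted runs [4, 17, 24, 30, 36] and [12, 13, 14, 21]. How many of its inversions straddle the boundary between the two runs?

15 split inversions

Count, for every r in R, how many entries of L exceed r:
r = 12: 17, 24, 30, 36 → 4
r = 13: 17, 24, 30, 36 → 4
r = 14: 17, 24, 30, 36 → 4
r = 21: 24, 30, 36 → 3
Cross-inversions: 4 + 4 + 4 + 3 = 15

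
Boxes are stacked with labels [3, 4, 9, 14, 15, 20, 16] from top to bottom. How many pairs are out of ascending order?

1 inversion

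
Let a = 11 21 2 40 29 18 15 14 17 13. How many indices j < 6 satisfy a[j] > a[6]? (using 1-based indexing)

The element at index 6 is 18.
Elements before it: 11, 21, 2, 40, 29
Those larger than 18: 21, 40, 29

3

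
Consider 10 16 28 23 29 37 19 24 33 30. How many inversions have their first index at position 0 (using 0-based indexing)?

0 such elements

The element at index 0 is 10.
Elements after it: 16, 28, 23, 29, 37, 19, 24, 33, 30
None of them are smaller than 10.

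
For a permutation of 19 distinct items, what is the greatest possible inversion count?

171 inversions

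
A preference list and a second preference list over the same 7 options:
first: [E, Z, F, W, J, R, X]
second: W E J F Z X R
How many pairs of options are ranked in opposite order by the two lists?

7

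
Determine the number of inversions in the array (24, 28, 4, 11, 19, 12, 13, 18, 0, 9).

Count, for each position, how many later elements it exceeds:
24 → 4, 11, 19, 12, 13, 18, 0, 9 → 8
28 → 4, 11, 19, 12, 13, 18, 0, 9 → 8
4 → 0 → 1
11 → 0, 9 → 2
19 → 12, 13, 18, 0, 9 → 5
12 → 0, 9 → 2
13 → 0, 9 → 2
18 → 0, 9 → 2
0 → none → 0
9 → none → 0
Sum: 8 + 8 + 1 + 2 + 5 + 2 + 2 + 2 + 0 + 0 = 30

30 inversions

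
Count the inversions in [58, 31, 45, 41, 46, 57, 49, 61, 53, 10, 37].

Element-by-element contributions:
58: 9
31: 1
45: 3
41: 2
46: 2
57: 4
49: 2
61: 3
53: 2
10: 0
37: 0
Sum: 9 + 1 + 3 + 2 + 2 + 4 + 2 + 3 + 2 + 0 + 0 = 28

28 inversions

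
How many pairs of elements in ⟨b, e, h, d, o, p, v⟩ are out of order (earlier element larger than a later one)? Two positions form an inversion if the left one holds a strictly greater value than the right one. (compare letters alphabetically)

2 inversions

Inversion pairs (indices are 1-based):
(2,4): e > d
(3,4): h > d
That's 2 pairs.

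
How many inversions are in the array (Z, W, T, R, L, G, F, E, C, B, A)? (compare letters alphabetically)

55 out-of-order pairs

Element-by-element contributions:
Z: 10
W: 9
T: 8
R: 7
L: 6
G: 5
F: 4
E: 3
C: 2
B: 1
A: 0
Sum: 10 + 9 + 8 + 7 + 6 + 5 + 4 + 3 + 2 + 1 + 0 = 55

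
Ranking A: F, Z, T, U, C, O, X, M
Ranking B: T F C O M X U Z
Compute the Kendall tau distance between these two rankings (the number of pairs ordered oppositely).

12

Assign each item its position (1..8) in the first ordering, then rewrite the second ordering as that position sequence:
positions: F→1, Z→2, T→3, U→4, C→5, O→6, X→7, M→8
second ordering as positions: [3, 1, 5, 6, 8, 7, 4, 2]
Discordant pairs = inversions in this position sequence.
3: 1, 2 → 2
1: 0
5: 4, 2 → 2
6: 4, 2 → 2
8: 7, 4, 2 → 3
7: 4, 2 → 2
4: 2 → 1
2: 0
Total: 2 + 0 + 2 + 2 + 3 + 2 + 1 + 0 = 12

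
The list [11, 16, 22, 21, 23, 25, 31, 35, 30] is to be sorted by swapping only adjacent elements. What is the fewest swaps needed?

Minimum adjacent swaps = number of inversions (each swap of adjacent out-of-order elements removes one inversion and no swap can remove more).
Count inversions — for each element, later elements that are smaller:
11: none → 0
16: none → 0
22: 21 → 1
21: none → 0
23: none → 0
25: none → 0
31: 30 → 1
35: 30 → 1
30: none → 0
Total inversions: 0 + 0 + 1 + 0 + 0 + 0 + 1 + 1 + 0 = 3

3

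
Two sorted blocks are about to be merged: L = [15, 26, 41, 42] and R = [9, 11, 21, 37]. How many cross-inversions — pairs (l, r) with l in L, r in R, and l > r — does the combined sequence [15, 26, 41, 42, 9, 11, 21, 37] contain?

For each element r of the right run, count left-run elements greater than r:
r = 9: 15, 26, 41, 42 → 4
r = 11: 15, 26, 41, 42 → 4
r = 21: 26, 41, 42 → 3
r = 37: 41, 42 → 2
Cross-inversions: 4 + 4 + 3 + 2 = 13

13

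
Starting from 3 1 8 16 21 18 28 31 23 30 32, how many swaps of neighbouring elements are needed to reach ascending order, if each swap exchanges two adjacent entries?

Each adjacent swap fixes exactly one inversion, so the minimum swap count equals the number of inversions.
Count inversions — for each element, later elements that are smaller:
3: 1 → 1
1: none → 0
8: none → 0
16: none → 0
21: 18 → 1
18: none → 0
28: 23 → 1
31: 23, 30 → 2
23: none → 0
30: none → 0
32: none → 0
Total inversions: 1 + 0 + 0 + 0 + 1 + 0 + 1 + 2 + 0 + 0 + 0 = 5

5 swaps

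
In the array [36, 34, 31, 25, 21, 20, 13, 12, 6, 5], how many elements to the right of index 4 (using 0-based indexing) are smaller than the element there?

The element at index 4 is 21.
Elements after it: 20, 13, 12, 6, 5
Those smaller than 21: 20, 13, 12, 6, 5

5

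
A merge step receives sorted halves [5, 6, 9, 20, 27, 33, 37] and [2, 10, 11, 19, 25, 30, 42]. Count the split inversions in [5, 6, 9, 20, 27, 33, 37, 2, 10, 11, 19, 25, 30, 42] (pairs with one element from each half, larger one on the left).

24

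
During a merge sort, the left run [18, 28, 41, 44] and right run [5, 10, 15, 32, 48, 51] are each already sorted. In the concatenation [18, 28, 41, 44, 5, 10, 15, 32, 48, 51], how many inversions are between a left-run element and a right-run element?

14 split inversions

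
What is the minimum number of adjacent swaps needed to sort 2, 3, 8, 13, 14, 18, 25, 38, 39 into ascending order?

Minimum adjacent swaps = number of inversions (each swap of adjacent out-of-order elements removes one inversion and no swap can remove more).
Count inversions — for each element, later elements that are smaller:
2: none → 0
3: none → 0
8: none → 0
13: none → 0
14: none → 0
18: none → 0
25: none → 0
38: none → 0
39: none → 0
Total inversions: 0 + 0 + 0 + 0 + 0 + 0 + 0 + 0 + 0 = 0

0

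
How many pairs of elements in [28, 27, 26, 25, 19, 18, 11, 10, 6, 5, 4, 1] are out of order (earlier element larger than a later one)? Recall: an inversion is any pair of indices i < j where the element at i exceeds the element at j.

66

Sweep left to right; for each value list the smaller values that follow it:
28 → 27, 26, 25, 19, 18, 11, 10, 6, 5, 4, 1 → 11
27 → 26, 25, 19, 18, 11, 10, 6, 5, 4, 1 → 10
26 → 25, 19, 18, 11, 10, 6, 5, 4, 1 → 9
25 → 19, 18, 11, 10, 6, 5, 4, 1 → 8
19 → 18, 11, 10, 6, 5, 4, 1 → 7
18 → 11, 10, 6, 5, 4, 1 → 6
11 → 10, 6, 5, 4, 1 → 5
10 → 6, 5, 4, 1 → 4
6 → 5, 4, 1 → 3
5 → 4, 1 → 2
4 → 1 → 1
1 → none → 0
Sum: 11 + 10 + 9 + 8 + 7 + 6 + 5 + 4 + 3 + 2 + 1 + 0 = 66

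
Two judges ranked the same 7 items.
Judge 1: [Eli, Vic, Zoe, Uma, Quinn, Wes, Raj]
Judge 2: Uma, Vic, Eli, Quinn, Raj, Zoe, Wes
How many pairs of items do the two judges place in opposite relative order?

7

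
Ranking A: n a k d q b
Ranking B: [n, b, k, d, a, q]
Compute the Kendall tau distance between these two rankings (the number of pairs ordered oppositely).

6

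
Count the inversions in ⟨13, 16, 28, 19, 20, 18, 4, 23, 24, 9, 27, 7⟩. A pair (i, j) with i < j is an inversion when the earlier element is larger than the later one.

Element-by-element contributions:
13 → 4, 9, 7 → 3
16 → 4, 9, 7 → 3
28 → 19, 20, 18, 4, 23, 24, 9, 27, 7 → 9
19 → 18, 4, 9, 7 → 4
20 → 18, 4, 9, 7 → 4
18 → 4, 9, 7 → 3
4 → none → 0
23 → 9, 7 → 2
24 → 9, 7 → 2
9 → 7 → 1
27 → 7 → 1
7 → none → 0
Sum: 3 + 3 + 9 + 4 + 4 + 3 + 0 + 2 + 2 + 1 + 1 + 0 = 32

32 out-of-order pairs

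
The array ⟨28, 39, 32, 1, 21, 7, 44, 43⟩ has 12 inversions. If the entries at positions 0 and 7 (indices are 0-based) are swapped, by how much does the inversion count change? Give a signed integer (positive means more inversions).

+5

Positions 0 and 7 hold 28 and 43; after swapping, the array is [43, 39, 32, 1, 21, 7, 44, 28].
Sweep left to right; for each value list the smaller values that follow it:
43 → 39, 32, 1, 21, 7, 28 → 6
39 → 32, 1, 21, 7, 28 → 5
32 → 1, 21, 7, 28 → 4
1 → none → 0
21 → 7 → 1
7 → none → 0
44 → 28 → 1
28 → none → 0
Sum: 6 + 5 + 4 + 0 + 1 + 0 + 1 + 0 = 17
Change: 17 − 12 = +5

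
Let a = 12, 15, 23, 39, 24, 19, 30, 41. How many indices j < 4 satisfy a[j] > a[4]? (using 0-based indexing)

1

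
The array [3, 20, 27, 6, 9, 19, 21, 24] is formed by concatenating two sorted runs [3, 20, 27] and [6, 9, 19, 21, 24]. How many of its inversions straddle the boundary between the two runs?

Take each right-half value and tally the left-half values above it:
r = 6: 20, 27 → 2
r = 9: 20, 27 → 2
r = 19: 20, 27 → 2
r = 21: 27 → 1
r = 24: 27 → 1
Cross-inversions: 2 + 2 + 2 + 1 + 1 = 8

Split inversions: 8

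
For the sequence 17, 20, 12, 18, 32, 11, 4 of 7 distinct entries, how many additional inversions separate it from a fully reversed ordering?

7

Maximum inversions for 7 distinct elements is C(7, 2) = 7·6/2 = 21.
Current inversions — for each element, count later smaller elements:
17: 3
20: 4
12: 2
18: 2
32: 2
11: 1
4: 0
Current total: 3 + 4 + 2 + 2 + 2 + 1 + 0 = 14
Shortfall: 21 − 14 = 7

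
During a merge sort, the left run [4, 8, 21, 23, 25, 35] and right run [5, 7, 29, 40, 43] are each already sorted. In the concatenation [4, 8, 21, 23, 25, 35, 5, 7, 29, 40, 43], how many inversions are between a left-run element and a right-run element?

Split inversions: 11

For each element r of the right run, count left-run elements greater than r:
r = 5: 8, 21, 23, 25, 35 → 5
r = 7: 8, 21, 23, 25, 35 → 5
r = 29: 35 → 1
r = 40: none → 0
r = 43: none → 0
Cross-inversions: 5 + 5 + 1 + 0 + 0 = 11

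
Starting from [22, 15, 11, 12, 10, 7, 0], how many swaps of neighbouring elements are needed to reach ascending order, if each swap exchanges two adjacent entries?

20 adjacent swaps

Each adjacent swap fixes exactly one inversion, so the minimum swap count equals the number of inversions.
Count inversions — for each element, later elements that are smaller:
22: 15, 11, 12, 10, 7, 0 → 6
15: 11, 12, 10, 7, 0 → 5
11: 10, 7, 0 → 3
12: 10, 7, 0 → 3
10: 7, 0 → 2
7: 0 → 1
0: none → 0
Total inversions: 6 + 5 + 3 + 3 + 2 + 1 + 0 = 20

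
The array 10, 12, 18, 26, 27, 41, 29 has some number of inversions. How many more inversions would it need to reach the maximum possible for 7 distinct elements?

Maximum inversions for 7 distinct elements is C(7, 2) = 7·6/2 = 21.
Current inversions — for each element, count later smaller elements:
10: 0
12: 0
18: 0
26: 0
27: 0
41: 1
29: 0
Current total: 0 + 0 + 0 + 0 + 0 + 1 + 0 = 1
Shortfall: 21 − 1 = 20

20 inversions short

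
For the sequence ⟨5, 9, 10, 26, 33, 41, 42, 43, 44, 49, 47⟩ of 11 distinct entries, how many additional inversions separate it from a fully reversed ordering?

Maximum inversions for 11 distinct elements is C(11, 2) = 11·10/2 = 55.
Current inversions — for each element, count later smaller elements:
5: 0
9: 0
10: 0
26: 0
33: 0
41: 0
42: 0
43: 0
44: 0
49: 1
47: 0
Current total: 0 + 0 + 0 + 0 + 0 + 0 + 0 + 0 + 0 + 1 + 0 = 1
Shortfall: 55 − 1 = 54

54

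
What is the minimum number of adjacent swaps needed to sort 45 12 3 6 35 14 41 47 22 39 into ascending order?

The minimum number of adjacent swaps to sort an array equals its inversion count, since every such swap removes exactly one inversion.
Count inversions — for each element, later elements that are smaller:
45: 12, 3, 6, 35, 14, 41, 22, 39 → 8
12: 3, 6 → 2
3: none → 0
6: none → 0
35: 14, 22 → 2
14: none → 0
41: 22, 39 → 2
47: 22, 39 → 2
22: none → 0
39: none → 0
Total inversions: 8 + 2 + 0 + 0 + 2 + 0 + 2 + 2 + 0 + 0 = 16

16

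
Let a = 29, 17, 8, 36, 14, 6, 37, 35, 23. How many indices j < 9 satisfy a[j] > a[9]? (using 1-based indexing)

The element at index 9 is 23.
Elements before it: 29, 17, 8, 36, 14, 6, 37, 35
Those larger than 23: 29, 36, 37, 35

4 such elements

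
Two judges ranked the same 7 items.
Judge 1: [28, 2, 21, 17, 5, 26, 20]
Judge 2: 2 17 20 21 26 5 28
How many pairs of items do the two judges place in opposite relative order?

Assign each item its position (1..7) in the first ordering, then rewrite the second ordering as that position sequence:
positions: 28→1, 2→2, 21→3, 17→4, 5→5, 26→6, 20→7
second ordering as positions: [2, 4, 7, 3, 6, 5, 1]
Discordant pairs = inversions in this position sequence.
2: 1 → 1
4: 3, 1 → 2
7: 3, 6, 5, 1 → 4
3: 1 → 1
6: 5, 1 → 2
5: 1 → 1
1: 0
Total: 1 + 2 + 4 + 1 + 2 + 1 + 0 = 11

Discordant pairs: 11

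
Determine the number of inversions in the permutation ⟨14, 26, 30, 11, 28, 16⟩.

Out-of-order pairs: 7

Element-by-element contributions:
14: 1
26: 2
30: 3
11: 0
28: 1
16: 0
Sum: 1 + 2 + 3 + 0 + 1 + 0 = 7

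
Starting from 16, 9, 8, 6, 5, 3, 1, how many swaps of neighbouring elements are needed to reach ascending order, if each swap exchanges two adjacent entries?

The minimum number of adjacent swaps to sort an array equals its inversion count, since every such swap removes exactly one inversion.
Count inversions — for each element, later elements that are smaller:
16: 9, 8, 6, 5, 3, 1 → 6
9: 8, 6, 5, 3, 1 → 5
8: 6, 5, 3, 1 → 4
6: 5, 3, 1 → 3
5: 3, 1 → 2
3: 1 → 1
1: none → 0
Total inversions: 6 + 5 + 4 + 3 + 2 + 1 + 0 = 21

21 adjacent swaps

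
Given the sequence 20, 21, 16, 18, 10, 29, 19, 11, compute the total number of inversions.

Element-by-element contributions:
20 → 16, 18, 10, 19, 11 → 5
21 → 16, 18, 10, 19, 11 → 5
16 → 10, 11 → 2
18 → 10, 11 → 2
10 → none → 0
29 → 19, 11 → 2
19 → 11 → 1
11 → none → 0
Sum: 5 + 5 + 2 + 2 + 0 + 2 + 1 + 0 = 17

17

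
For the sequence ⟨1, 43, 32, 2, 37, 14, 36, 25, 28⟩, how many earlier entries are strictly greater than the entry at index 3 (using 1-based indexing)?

The element at index 3 is 32.
Elements before it: 1, 43
Those larger than 32: 43

1 such element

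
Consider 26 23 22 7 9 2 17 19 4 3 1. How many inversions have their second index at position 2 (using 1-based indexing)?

1 such element

The element at index 2 is 23.
Elements before it: 26
Those larger than 23: 26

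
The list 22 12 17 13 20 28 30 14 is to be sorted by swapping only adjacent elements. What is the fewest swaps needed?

10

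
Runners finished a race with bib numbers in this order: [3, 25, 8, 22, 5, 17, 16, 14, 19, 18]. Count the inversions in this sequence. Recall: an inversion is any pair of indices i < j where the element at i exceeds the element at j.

For each element, count later entries that are smaller:
3 → none → 0
25 → 8, 22, 5, 17, 16, 14, 19, 18 → 8
8 → 5 → 1
22 → 5, 17, 16, 14, 19, 18 → 6
5 → none → 0
17 → 16, 14 → 2
16 → 14 → 1
14 → none → 0
19 → 18 → 1
18 → none → 0
Sum: 0 + 8 + 1 + 6 + 0 + 2 + 1 + 0 + 1 + 0 = 19

19 inversions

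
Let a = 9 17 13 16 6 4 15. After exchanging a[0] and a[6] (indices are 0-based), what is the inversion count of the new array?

16

Positions 0 and 6 hold 9 and 15; after swapping, the array is [15, 17, 13, 16, 6, 4, 9].
Count, for each position, how many later elements it exceeds:
15 → 13, 6, 4, 9 → 4
17 → 13, 16, 6, 4, 9 → 5
13 → 6, 4, 9 → 3
16 → 6, 4, 9 → 3
6 → 4 → 1
4 → none → 0
9 → none → 0
Sum: 4 + 5 + 3 + 3 + 1 + 0 + 0 = 16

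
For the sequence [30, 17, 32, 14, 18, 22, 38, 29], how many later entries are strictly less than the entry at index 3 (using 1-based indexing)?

4

The element at index 3 is 32.
Elements after it: 14, 18, 22, 38, 29
Those smaller than 32: 14, 18, 22, 29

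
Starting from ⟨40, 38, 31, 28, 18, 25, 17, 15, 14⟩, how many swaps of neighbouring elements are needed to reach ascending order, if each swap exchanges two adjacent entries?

35

The minimum number of adjacent swaps to sort an array equals its inversion count, since every such swap removes exactly one inversion.
Count inversions — for each element, later elements that are smaller:
40: 38, 31, 28, 18, 25, 17, 15, 14 → 8
38: 31, 28, 18, 25, 17, 15, 14 → 7
31: 28, 18, 25, 17, 15, 14 → 6
28: 18, 25, 17, 15, 14 → 5
18: 17, 15, 14 → 3
25: 17, 15, 14 → 3
17: 15, 14 → 2
15: 14 → 1
14: none → 0
Total inversions: 8 + 7 + 6 + 5 + 3 + 3 + 2 + 1 + 0 = 35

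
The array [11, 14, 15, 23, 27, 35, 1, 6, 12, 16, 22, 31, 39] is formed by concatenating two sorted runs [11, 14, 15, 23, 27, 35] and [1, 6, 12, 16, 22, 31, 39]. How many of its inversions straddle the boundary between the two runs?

Split inversions: 24

For each element r of the right run, count left-run elements greater than r:
r = 1: 11, 14, 15, 23, 27, 35 → 6
r = 6: 11, 14, 15, 23, 27, 35 → 6
r = 12: 14, 15, 23, 27, 35 → 5
r = 16: 23, 27, 35 → 3
r = 22: 23, 27, 35 → 3
r = 31: 35 → 1
r = 39: none → 0
Cross-inversions: 6 + 6 + 5 + 3 + 3 + 1 + 0 = 24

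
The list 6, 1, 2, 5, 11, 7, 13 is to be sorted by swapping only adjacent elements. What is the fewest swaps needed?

4 adjacent swaps

Each adjacent swap fixes exactly one inversion, so the minimum swap count equals the number of inversions.
Count inversions — for each element, later elements that are smaller:
6: 1, 2, 5 → 3
1: none → 0
2: none → 0
5: none → 0
11: 7 → 1
7: none → 0
13: none → 0
Total inversions: 3 + 0 + 0 + 0 + 1 + 0 + 0 = 4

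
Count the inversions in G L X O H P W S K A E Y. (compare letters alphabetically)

32

Count, for each position, how many later elements it exceeds:
G: 2
L: 4
X: 8
O: 4
H: 2
P: 3
W: 4
S: 3
K: 2
A: 0
E: 0
Y: 0
Sum: 2 + 4 + 8 + 4 + 2 + 3 + 4 + 3 + 2 + 0 + 0 + 0 = 32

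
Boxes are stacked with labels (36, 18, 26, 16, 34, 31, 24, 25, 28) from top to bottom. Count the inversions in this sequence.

Element-by-element contributions:
36: 8
18: 1
26: 3
16: 0
34: 4
31: 3
24: 0
25: 0
28: 0
Sum: 8 + 1 + 3 + 0 + 4 + 3 + 0 + 0 + 0 = 19

19 inversions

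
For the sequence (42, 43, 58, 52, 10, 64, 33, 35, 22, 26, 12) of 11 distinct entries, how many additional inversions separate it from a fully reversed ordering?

Maximum inversions for 11 distinct elements is C(11, 2) = 11·10/2 = 55.
Current inversions — for each element, count later smaller elements:
42: 6
43: 6
58: 7
52: 6
10: 0
64: 5
33: 3
35: 3
22: 1
26: 1
12: 0
Current total: 6 + 6 + 7 + 6 + 0 + 5 + 3 + 3 + 1 + 1 + 0 = 38
Shortfall: 55 − 38 = 17

17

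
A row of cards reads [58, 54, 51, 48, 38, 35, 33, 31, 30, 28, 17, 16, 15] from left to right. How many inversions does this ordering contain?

There are 78 inversions.

Sweep left to right; for each value list the smaller values that follow it:
58: 12
54: 11
51: 10
48: 9
38: 8
35: 7
33: 6
31: 5
30: 4
28: 3
17: 2
16: 1
15: 0
Sum: 12 + 11 + 10 + 9 + 8 + 7 + 6 + 5 + 4 + 3 + 2 + 1 + 0 = 78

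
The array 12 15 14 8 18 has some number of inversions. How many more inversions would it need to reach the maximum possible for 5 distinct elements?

6

Maximum inversions for 5 distinct elements is C(5, 2) = 5·4/2 = 10.
Current inversions — for each element, count later smaller elements:
12: 1
15: 2
14: 1
8: 0
18: 0
Current total: 1 + 2 + 1 + 0 + 0 = 4
Shortfall: 10 − 4 = 6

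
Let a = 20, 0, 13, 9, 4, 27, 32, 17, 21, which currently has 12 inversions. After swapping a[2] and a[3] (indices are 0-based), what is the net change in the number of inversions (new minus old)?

-1

Positions 2 and 3 hold 13 and 9; after swapping, the array is [20, 0, 9, 13, 4, 27, 32, 17, 21].
Count, for each position, how many later elements it exceeds:
20 → 0, 9, 13, 4, 17 → 5
0 → none → 0
9 → 4 → 1
13 → 4 → 1
4 → none → 0
27 → 17, 21 → 2
32 → 17, 21 → 2
17 → none → 0
21 → none → 0
Sum: 5 + 0 + 1 + 1 + 0 + 2 + 2 + 0 + 0 = 11
Change: 11 − 12 = -1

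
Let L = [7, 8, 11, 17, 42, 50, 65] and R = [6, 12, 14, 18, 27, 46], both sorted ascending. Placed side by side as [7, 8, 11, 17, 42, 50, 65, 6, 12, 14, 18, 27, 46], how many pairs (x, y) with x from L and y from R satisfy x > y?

23

Count, for every r in R, how many entries of L exceed r:
r = 6: 7, 8, 11, 17, 42, 50, 65 → 7
r = 12: 17, 42, 50, 65 → 4
r = 14: 17, 42, 50, 65 → 4
r = 18: 42, 50, 65 → 3
r = 27: 42, 50, 65 → 3
r = 46: 50, 65 → 2
Cross-inversions: 7 + 4 + 4 + 3 + 3 + 2 = 23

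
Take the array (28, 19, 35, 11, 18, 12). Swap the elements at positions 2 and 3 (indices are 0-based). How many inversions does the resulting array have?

10 inversions

Positions 2 and 3 hold 35 and 11; after swapping, the array is [28, 19, 11, 35, 18, 12].
For each element, count later entries that are smaller:
28 → 19, 11, 18, 12 → 4
19 → 11, 18, 12 → 3
11 → none → 0
35 → 18, 12 → 2
18 → 12 → 1
12 → none → 0
Sum: 4 + 3 + 0 + 2 + 1 + 0 = 10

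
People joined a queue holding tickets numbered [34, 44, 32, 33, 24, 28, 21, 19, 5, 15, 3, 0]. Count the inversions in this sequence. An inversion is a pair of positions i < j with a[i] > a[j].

62 inversions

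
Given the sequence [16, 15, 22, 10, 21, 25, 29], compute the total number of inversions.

Listing every pair i<j with a[i]>a[j] (using 0-based positions):
(0,1): 16 > 15
(0,3): 16 > 10
(1,3): 15 > 10
(2,3): 22 > 10
(2,4): 22 > 21
That's 5 pairs.

5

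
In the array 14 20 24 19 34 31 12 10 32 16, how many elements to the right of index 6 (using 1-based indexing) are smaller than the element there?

3

The element at index 6 is 31.
Elements after it: 12, 10, 32, 16
Those smaller than 31: 12, 10, 16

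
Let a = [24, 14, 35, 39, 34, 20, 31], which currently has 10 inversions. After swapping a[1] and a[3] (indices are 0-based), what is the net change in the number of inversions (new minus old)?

+3

Positions 1 and 3 hold 14 and 39; after swapping, the array is [24, 39, 35, 14, 34, 20, 31].
Element-by-element contributions:
24: 2
39: 5
35: 4
14: 0
34: 2
20: 0
31: 0
Sum: 2 + 5 + 4 + 0 + 2 + 0 + 0 = 13
Change: 13 − 10 = +3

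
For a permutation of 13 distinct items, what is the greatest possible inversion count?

The maximum occurs when the array is in strictly decreasing order: every one of the C(13, 2) pairs is inverted.
C(13, 2) = 13·12/2 = 78

78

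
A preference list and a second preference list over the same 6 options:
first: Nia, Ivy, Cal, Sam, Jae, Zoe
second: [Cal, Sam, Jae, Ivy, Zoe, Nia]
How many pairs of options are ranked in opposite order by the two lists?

Assign each item its position (1..6) in the first ordering, then rewrite the second ordering as that position sequence:
positions: Nia→1, Ivy→2, Cal→3, Sam→4, Jae→5, Zoe→6
second ordering as positions: [3, 4, 5, 2, 6, 1]
Discordant pairs = inversions in this position sequence.
3: 2, 1 → 2
4: 2, 1 → 2
5: 2, 1 → 2
2: 1 → 1
6: 1 → 1
1: 0
Total: 2 + 2 + 2 + 1 + 1 + 0 = 8

8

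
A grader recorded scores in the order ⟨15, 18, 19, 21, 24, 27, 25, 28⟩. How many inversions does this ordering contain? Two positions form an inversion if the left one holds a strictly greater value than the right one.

1

For each element, count later entries that are smaller:
15: 0
18: 0
19: 0
21: 0
24: 0
27: 1
25: 0
28: 0
Sum: 0 + 0 + 0 + 0 + 0 + 1 + 0 + 0 = 1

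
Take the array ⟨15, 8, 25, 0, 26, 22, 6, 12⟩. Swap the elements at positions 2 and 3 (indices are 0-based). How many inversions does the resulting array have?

14

Positions 2 and 3 hold 25 and 0; after swapping, the array is [15, 8, 0, 25, 26, 22, 6, 12].
Element-by-element contributions:
15: 4
8: 2
0: 0
25: 3
26: 3
22: 2
6: 0
12: 0
Sum: 4 + 2 + 0 + 3 + 3 + 2 + 0 + 0 = 14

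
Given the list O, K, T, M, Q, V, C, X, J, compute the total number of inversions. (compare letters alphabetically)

There are 17 inversions.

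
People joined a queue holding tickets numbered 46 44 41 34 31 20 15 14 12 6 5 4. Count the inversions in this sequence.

Sweep left to right; for each value list the smaller values that follow it:
46 → 44, 41, 34, 31, 20, 15, 14, 12, 6, 5, 4 → 11
44 → 41, 34, 31, 20, 15, 14, 12, 6, 5, 4 → 10
41 → 34, 31, 20, 15, 14, 12, 6, 5, 4 → 9
34 → 31, 20, 15, 14, 12, 6, 5, 4 → 8
31 → 20, 15, 14, 12, 6, 5, 4 → 7
20 → 15, 14, 12, 6, 5, 4 → 6
15 → 14, 12, 6, 5, 4 → 5
14 → 12, 6, 5, 4 → 4
12 → 6, 5, 4 → 3
6 → 5, 4 → 2
5 → 4 → 1
4 → none → 0
Sum: 11 + 10 + 9 + 8 + 7 + 6 + 5 + 4 + 3 + 2 + 1 + 0 = 66

66 inversions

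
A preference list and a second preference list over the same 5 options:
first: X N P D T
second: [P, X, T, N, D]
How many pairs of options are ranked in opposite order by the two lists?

4 pairs

Assign each item its position (1..5) in the first ordering, then rewrite the second ordering as that position sequence:
positions: X→1, N→2, P→3, D→4, T→5
second ordering as positions: [3, 1, 5, 2, 4]
Discordant pairs = inversions in this position sequence.
3: 1, 2 → 2
1: 0
5: 2, 4 → 2
2: 0
4: 0
Total: 2 + 0 + 2 + 0 + 0 = 4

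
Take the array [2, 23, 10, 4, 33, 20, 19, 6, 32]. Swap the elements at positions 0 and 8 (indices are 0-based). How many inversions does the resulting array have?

27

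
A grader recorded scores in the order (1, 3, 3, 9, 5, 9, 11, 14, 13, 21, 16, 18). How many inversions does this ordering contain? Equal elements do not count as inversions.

4

Element-by-element contributions:
1 → none → 0
3 → none → 0
3 → none → 0
9 → 5 → 1
5 → none → 0
9 → none → 0
11 → none → 0
14 → 13 → 1
13 → none → 0
21 → 16, 18 → 2
16 → none → 0
18 → none → 0
Sum: 0 + 0 + 0 + 1 + 0 + 0 + 0 + 1 + 0 + 2 + 0 + 0 = 4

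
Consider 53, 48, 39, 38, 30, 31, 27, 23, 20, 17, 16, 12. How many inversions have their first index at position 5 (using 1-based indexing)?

The element at index 5 is 30.
Elements after it: 31, 27, 23, 20, 17, 16, 12
Those smaller than 30: 27, 23, 20, 17, 16, 12

6 such elements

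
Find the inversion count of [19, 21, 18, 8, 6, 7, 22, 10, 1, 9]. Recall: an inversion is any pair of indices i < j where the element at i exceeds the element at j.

Inversions: 30

Count, for each position, how many later elements it exceeds:
19: 7
21: 7
18: 6
8: 3
6: 1
7: 1
22: 3
10: 2
1: 0
9: 0
Sum: 7 + 7 + 6 + 3 + 1 + 1 + 3 + 2 + 0 + 0 = 30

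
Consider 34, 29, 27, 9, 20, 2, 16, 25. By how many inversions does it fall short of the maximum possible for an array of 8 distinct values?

Maximum inversions for 8 distinct elements is C(8, 2) = 8·7/2 = 28.
Current inversions — for each element, count later smaller elements:
34: 7
29: 6
27: 5
9: 1
20: 2
2: 0
16: 0
25: 0
Current total: 7 + 6 + 5 + 1 + 2 + 0 + 0 + 0 = 21
Shortfall: 28 − 21 = 7

7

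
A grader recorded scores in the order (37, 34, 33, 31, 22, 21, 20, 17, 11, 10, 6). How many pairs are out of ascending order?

55 inversions

Sweep left to right; for each value list the smaller values that follow it:
37: 10
34: 9
33: 8
31: 7
22: 6
21: 5
20: 4
17: 3
11: 2
10: 1
6: 0
Sum: 10 + 9 + 8 + 7 + 6 + 5 + 4 + 3 + 2 + 1 + 0 = 55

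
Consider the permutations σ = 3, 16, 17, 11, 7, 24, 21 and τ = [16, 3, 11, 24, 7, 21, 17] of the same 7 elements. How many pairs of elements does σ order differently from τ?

Assign each item its position (1..7) in the first ordering, then rewrite the second ordering as that position sequence:
positions: 3→1, 16→2, 17→3, 11→4, 7→5, 24→6, 21→7
second ordering as positions: [2, 1, 4, 6, 5, 7, 3]
Discordant pairs = inversions in this position sequence.
2: 1 → 1
1: 0
4: 3 → 1
6: 5, 3 → 2
5: 3 → 1
7: 3 → 1
3: 0
Total: 1 + 0 + 1 + 2 + 1 + 1 + 0 = 6

6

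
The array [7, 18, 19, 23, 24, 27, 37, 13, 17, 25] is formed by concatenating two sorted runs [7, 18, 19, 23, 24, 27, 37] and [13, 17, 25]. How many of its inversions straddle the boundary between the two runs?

Take each right-half value and tally the left-half values above it:
r = 13: 18, 19, 23, 24, 27, 37 → 6
r = 17: 18, 19, 23, 24, 27, 37 → 6
r = 25: 27, 37 → 2
Cross-inversions: 6 + 6 + 2 = 14

14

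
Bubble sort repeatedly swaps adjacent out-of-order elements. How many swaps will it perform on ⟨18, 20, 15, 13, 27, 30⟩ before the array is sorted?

There are 5 swaps.

Minimum adjacent swaps = number of inversions (each swap of adjacent out-of-order elements removes one inversion and no swap can remove more).
Count inversions — for each element, later elements that are smaller:
18: 15, 13 → 2
20: 15, 13 → 2
15: 13 → 1
13: none → 0
27: none → 0
30: none → 0
Total inversions: 2 + 2 + 1 + 0 + 0 + 0 = 5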